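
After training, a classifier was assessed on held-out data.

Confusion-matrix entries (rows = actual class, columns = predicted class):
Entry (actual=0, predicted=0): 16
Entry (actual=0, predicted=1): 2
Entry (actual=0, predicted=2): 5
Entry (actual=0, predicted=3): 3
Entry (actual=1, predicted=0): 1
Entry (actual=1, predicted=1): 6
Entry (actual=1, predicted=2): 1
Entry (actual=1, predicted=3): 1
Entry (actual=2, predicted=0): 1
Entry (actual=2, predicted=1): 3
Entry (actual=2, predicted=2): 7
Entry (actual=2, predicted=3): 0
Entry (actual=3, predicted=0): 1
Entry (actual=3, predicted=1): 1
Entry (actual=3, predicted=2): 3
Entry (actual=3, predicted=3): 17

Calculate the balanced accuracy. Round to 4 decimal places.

0.6728

Balanced accuracy = mean of per-class recall.
  0: recall = 16/26 = 0.61538
  1: recall = 6/9 = 0.66667
  2: recall = 7/11 = 0.63636
  3: recall = 17/22 = 0.77273
Mean = (0.61538 + 0.66667 + 0.63636 + 0.77273) / 4 = 0.6728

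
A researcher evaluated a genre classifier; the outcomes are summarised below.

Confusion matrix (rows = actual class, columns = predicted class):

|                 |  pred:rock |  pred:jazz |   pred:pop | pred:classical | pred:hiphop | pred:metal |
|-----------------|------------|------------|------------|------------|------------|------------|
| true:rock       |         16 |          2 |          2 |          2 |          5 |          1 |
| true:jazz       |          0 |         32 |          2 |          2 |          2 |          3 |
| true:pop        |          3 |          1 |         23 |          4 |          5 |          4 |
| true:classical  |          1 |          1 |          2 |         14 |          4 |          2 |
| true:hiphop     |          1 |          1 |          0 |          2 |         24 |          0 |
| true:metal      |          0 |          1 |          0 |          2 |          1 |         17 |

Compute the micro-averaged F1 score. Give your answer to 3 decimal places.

Micro-averaging pools counts across classes: ΣTP=126, ΣFP=56, ΣFN=56.
Micro-F1 score = 2·TP/(2·TP+FP+FN) on pooled counts = 0.692 (equals overall accuracy in single-label multiclass).

0.692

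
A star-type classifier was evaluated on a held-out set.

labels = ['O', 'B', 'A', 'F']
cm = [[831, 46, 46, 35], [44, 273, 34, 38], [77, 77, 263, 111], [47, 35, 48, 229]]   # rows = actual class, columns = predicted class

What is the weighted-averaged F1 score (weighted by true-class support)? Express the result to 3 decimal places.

0.711

Per-class F1 score (2·TP/(2·TP+FP+FN)):
  O: TP=831, FP=44+77+47=168, FN=46+46+35=127 → 1662/1957 = 0.8493
  B: TP=273, FP=46+77+35=158, FN=44+34+38=116 → 546/820 = 0.6659
  A: TP=263, FP=46+34+48=128, FN=77+77+111=265 → 526/919 = 0.5724
  F: TP=229, FP=35+38+111=184, FN=47+35+48=130 → 458/772 = 0.5933
Weighted-F1 score = Σ (supportᵢ/N)·F1 scoreᵢ with N=2234: (958/2234)·0.8493 + (389/2234)·0.6659 + (528/2234)·0.5724 + (359/2234)·0.5933 = 0.711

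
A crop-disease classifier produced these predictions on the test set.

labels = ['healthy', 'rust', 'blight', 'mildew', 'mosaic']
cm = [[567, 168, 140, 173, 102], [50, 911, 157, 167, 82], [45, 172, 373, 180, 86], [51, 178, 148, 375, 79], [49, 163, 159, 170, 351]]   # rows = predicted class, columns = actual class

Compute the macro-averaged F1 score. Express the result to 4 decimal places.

0.4905

Per-class F1 score (2·TP/(2·TP+FP+FN)):
  healthy: TP=567, FP=168+140+173+102=583, FN=50+45+51+49=195 → 1134/1912 = 0.59310
  rust: TP=911, FP=50+157+167+82=456, FN=168+172+178+163=681 → 1822/2959 = 0.61575
  blight: TP=373, FP=45+172+180+86=483, FN=140+157+148+159=604 → 746/1833 = 0.40698
  mildew: TP=375, FP=51+178+148+79=456, FN=173+167+180+170=690 → 750/1896 = 0.39557
  mosaic: TP=351, FP=49+163+159+170=541, FN=102+82+86+79=349 → 702/1592 = 0.44095
Macro-F1 score = mean = (0.59310 + 0.61575 + 0.40698 + 0.39557 + 0.44095) / 5 = 0.4905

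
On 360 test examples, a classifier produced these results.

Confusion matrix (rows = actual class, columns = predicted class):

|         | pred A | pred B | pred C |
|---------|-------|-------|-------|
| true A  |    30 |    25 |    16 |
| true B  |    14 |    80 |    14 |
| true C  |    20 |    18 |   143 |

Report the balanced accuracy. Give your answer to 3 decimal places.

Balanced accuracy = mean of per-class recall.
  A: recall = 30/71 = 0.4225
  B: recall = 80/108 = 0.7407
  C: recall = 143/181 = 0.7901
Mean = (0.4225 + 0.7407 + 0.7901) / 3 = 0.651

0.651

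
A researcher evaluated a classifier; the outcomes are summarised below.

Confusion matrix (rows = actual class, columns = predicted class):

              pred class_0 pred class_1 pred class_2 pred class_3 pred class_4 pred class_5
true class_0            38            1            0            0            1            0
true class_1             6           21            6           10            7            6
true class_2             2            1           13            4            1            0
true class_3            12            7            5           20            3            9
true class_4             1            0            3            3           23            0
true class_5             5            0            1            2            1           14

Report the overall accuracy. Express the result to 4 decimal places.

Accuracy = trace / total = (38+21+13+20+23+14=129) / 226 = 129/226 = 0.5708

0.5708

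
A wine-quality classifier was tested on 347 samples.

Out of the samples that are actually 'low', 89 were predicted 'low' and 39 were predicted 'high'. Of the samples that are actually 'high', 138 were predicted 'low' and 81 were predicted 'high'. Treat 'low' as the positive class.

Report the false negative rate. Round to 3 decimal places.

0.305

FNR = FN/(FN+TP) = 39/(39+89) = 0.305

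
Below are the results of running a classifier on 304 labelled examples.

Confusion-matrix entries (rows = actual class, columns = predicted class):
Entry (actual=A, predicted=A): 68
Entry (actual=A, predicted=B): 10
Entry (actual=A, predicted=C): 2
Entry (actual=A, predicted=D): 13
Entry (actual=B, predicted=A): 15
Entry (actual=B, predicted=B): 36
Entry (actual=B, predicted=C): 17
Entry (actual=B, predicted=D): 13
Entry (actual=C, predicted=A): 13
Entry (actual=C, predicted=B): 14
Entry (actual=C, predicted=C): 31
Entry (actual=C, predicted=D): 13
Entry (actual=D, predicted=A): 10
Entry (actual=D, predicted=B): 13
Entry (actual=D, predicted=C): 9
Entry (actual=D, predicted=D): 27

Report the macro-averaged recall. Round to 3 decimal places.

Per-class recall (TP/(TP+FN)):
  A: TP=68, FN=10+2+13=25 → 68/93 = 0.7312
  B: TP=36, FN=15+17+13=45 → 36/81 = 0.4444
  C: TP=31, FN=13+14+13=40 → 31/71 = 0.4366
  D: TP=27, FN=10+13+9=32 → 27/59 = 0.4576
Macro-recall = mean = (0.7312 + 0.4444 + 0.4366 + 0.4576) / 4 = 0.517

0.517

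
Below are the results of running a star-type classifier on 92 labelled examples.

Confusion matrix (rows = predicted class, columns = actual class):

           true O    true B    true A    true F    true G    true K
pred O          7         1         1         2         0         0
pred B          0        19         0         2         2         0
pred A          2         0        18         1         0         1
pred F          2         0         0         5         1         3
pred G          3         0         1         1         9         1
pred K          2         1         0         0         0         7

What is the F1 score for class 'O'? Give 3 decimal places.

0.519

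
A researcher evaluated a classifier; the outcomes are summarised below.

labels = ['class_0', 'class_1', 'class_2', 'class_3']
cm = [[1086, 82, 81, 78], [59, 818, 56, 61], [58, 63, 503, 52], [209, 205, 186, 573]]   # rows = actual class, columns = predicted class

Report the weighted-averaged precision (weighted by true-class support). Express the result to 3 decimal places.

0.721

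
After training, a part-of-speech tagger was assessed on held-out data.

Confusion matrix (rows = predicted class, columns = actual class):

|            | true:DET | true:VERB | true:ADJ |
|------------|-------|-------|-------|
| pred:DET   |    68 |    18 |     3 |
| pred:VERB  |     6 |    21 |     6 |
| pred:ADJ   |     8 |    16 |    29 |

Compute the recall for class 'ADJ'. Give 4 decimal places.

One-vs-rest for 'ADJ': TP = diagonal; FP = other classes predicted 'ADJ'; FN = 'ADJ' predicted as other.
recall = TP/(TP+FN).
ADJ: TP=29, FN=3+6=9 → 29/38 = 0.76316

0.7632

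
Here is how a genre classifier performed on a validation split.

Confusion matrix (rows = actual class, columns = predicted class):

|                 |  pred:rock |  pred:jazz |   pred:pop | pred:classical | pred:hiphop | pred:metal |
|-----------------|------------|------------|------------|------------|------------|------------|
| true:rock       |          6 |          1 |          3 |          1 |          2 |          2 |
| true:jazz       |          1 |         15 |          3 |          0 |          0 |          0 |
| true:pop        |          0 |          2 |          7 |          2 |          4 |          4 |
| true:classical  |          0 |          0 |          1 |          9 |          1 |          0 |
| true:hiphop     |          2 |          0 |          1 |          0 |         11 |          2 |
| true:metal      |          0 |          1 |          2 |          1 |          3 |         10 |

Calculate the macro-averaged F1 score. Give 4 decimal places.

Per-class F1 score (2·TP/(2·TP+FP+FN)):
  rock: TP=6, FP=1+0+0+2+0=3, FN=1+3+1+2+2=9 → 12/24 = 0.50000
  jazz: TP=15, FP=1+2+0+0+1=4, FN=1+3+0+0+0=4 → 30/38 = 0.78947
  pop: TP=7, FP=3+3+1+1+2=10, FN=0+2+2+4+4=12 → 14/36 = 0.38889
  classical: TP=9, FP=1+0+2+0+1=4, FN=0+0+1+1+0=2 → 18/24 = 0.75000
  hiphop: TP=11, FP=2+0+4+1+3=10, FN=2+0+1+0+2=5 → 22/37 = 0.59459
  metal: TP=10, FP=2+0+4+0+2=8, FN=0+1+2+1+3=7 → 20/35 = 0.57143
Macro-F1 score = mean = (0.50000 + 0.78947 + 0.38889 + 0.75000 + 0.59459 + 0.57143) / 6 = 0.5991

0.5991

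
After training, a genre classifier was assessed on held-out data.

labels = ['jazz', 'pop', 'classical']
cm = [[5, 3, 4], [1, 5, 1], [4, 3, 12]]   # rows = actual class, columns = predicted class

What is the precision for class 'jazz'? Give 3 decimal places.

precision = TP/(TP+FP).
jazz: TP=5, FP=1+4=5 → 5/10 = 0.5000

0.500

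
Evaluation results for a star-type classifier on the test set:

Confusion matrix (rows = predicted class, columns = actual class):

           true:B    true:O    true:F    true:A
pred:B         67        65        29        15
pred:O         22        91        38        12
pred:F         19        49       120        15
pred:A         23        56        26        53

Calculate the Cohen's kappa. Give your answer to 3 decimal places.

0.295

Observed agreement pₒ = trace/N = 331/700 = 0.4729
Expected agreement pₑ = Σ (rowᵢ·colᵢ)/N² = (131·176 + 261·163 + 213·203 + 95·158)/700² = 0.2528
κ = (pₒ − pₑ)/(1 − pₑ) = (0.4729 − 0.2528)/(1 − 0.2528) = 0.295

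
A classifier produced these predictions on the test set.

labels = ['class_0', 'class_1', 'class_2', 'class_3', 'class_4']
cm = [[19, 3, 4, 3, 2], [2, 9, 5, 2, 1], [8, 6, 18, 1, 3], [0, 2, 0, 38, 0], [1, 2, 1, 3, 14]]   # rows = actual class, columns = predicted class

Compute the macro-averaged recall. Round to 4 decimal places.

0.6407

Per-class recall (TP/(TP+FN)):
  class_0: TP=19, FN=3+4+3+2=12 → 19/31 = 0.61290
  class_1: TP=9, FN=2+5+2+1=10 → 9/19 = 0.47368
  class_2: TP=18, FN=8+6+1+3=18 → 18/36 = 0.50000
  class_3: TP=38, FN=0+2+0+0=2 → 38/40 = 0.95000
  class_4: TP=14, FN=1+2+1+3=7 → 14/21 = 0.66667
Macro-recall = mean = (0.61290 + 0.47368 + 0.50000 + 0.95000 + 0.66667) / 5 = 0.6407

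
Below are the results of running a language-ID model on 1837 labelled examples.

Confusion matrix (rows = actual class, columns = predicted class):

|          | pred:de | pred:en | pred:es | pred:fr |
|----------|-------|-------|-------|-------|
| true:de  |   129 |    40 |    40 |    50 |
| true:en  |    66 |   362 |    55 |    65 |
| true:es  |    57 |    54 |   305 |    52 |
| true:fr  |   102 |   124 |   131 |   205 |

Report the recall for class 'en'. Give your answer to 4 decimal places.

Treat 'en' as positive and all other classes as negative.
recall = TP/(TP+FN).
en: TP=362, FN=66+55+65=186 → 362/548 = 0.66058

0.6606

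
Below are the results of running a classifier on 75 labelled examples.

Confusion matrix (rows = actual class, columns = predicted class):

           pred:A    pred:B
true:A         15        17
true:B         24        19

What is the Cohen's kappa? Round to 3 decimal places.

-0.087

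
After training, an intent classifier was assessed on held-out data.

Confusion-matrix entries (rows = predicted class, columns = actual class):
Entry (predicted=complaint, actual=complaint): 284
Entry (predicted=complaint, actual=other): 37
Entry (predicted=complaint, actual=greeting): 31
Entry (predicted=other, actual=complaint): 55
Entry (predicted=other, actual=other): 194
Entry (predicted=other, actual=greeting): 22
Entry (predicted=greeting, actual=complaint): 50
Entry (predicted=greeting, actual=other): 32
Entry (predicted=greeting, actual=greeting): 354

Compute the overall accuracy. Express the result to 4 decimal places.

0.7856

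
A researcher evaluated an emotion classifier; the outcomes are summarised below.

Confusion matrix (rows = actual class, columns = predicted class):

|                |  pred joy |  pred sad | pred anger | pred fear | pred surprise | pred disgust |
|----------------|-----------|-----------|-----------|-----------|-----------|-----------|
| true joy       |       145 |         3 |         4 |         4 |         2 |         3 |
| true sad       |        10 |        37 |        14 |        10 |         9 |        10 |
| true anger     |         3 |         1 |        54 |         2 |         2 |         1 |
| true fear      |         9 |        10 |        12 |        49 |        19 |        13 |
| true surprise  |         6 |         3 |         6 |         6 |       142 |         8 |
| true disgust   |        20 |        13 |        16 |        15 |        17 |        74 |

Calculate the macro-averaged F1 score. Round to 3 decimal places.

0.628

Per-class F1 score (2·TP/(2·TP+FP+FN)):
  joy: TP=145, FP=10+3+9+6+20=48, FN=3+4+4+2+3=16 → 290/354 = 0.8192
  sad: TP=37, FP=3+1+10+3+13=30, FN=10+14+10+9+10=53 → 74/157 = 0.4713
  anger: TP=54, FP=4+14+12+6+16=52, FN=3+1+2+2+1=9 → 108/169 = 0.6391
  fear: TP=49, FP=4+10+2+6+15=37, FN=9+10+12+19+13=63 → 98/198 = 0.4949
  surprise: TP=142, FP=2+9+2+19+17=49, FN=6+3+6+6+8=29 → 284/362 = 0.7845
  disgust: TP=74, FP=3+10+1+13+8=35, FN=20+13+16+15+17=81 → 148/264 = 0.5606
Macro-F1 score = mean = (0.8192 + 0.4713 + 0.6391 + 0.4949 + 0.7845 + 0.5606) / 6 = 0.628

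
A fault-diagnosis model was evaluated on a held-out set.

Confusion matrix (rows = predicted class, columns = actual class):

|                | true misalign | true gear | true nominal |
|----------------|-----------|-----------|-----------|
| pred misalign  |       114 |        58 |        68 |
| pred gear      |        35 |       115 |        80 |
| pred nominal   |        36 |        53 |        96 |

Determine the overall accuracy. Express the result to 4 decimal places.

0.4962

Accuracy = trace / total = (114+115+96=325) / 655 = 325/655 = 0.4962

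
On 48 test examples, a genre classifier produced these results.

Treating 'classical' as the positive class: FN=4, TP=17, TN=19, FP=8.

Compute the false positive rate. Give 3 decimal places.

0.296

FPR = FP/(FP+TN) = 8/(8+19) = 0.296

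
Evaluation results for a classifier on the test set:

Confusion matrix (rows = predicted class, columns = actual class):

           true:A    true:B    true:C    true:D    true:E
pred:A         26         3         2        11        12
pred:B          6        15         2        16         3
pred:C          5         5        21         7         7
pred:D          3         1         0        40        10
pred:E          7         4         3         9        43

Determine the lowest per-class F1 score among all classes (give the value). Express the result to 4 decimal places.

Per-class F1 score (2·TP/(2·TP+FP+FN)):
  A: TP=26, FP=3+2+11+12=28, FN=6+5+3+7=21 → 52/101 = 0.51485
  B: TP=15, FP=6+2+16+3=27, FN=3+5+1+4=13 → 30/70 = 0.42857
  C: TP=21, FP=5+5+7+7=24, FN=2+2+0+3=7 → 42/73 = 0.57534
  D: TP=40, FP=3+1+0+10=14, FN=11+16+7+9=43 → 80/137 = 0.58394
  E: TP=43, FP=7+4+3+9=23, FN=12+3+7+10=32 → 86/141 = 0.60993
Lowest is class 'B' with F1 score = 0.4286.

0.4286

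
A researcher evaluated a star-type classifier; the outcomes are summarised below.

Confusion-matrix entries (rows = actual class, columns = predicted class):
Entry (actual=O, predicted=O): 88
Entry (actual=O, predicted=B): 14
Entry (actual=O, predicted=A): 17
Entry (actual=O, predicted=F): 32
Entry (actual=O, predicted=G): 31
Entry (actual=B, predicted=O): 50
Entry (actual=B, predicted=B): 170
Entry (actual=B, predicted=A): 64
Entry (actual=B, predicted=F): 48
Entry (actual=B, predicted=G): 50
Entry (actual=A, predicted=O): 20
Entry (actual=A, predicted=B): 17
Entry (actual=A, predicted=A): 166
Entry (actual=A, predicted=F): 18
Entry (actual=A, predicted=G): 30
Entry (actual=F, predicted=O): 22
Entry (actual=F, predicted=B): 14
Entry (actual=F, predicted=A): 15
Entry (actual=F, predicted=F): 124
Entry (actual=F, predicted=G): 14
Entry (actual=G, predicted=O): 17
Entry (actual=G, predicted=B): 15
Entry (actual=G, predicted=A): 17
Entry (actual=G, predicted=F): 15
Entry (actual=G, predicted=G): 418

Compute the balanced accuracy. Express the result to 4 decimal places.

Balanced accuracy = mean of per-class recall.
  O: recall = 88/182 = 0.48352
  B: recall = 170/382 = 0.44503
  A: recall = 166/251 = 0.66135
  F: recall = 124/189 = 0.65608
  G: recall = 418/482 = 0.86722
Mean = (0.48352 + 0.44503 + 0.66135 + 0.65608 + 0.86722) / 5 = 0.6226

0.6226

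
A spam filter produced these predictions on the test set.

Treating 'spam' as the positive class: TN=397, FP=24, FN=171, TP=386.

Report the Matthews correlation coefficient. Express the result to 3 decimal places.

0.638

MCC = (TP·TN − FP·FN) / √((TP+FP)(TP+FN)(TN+FP)(TN+FN))
Numerator = 386·397 − 24·171 = 149138
Denominator = √(410·557·421·568) = √54609661360 = 233687.1014
MCC = 149138 / 233687.1014 = 0.638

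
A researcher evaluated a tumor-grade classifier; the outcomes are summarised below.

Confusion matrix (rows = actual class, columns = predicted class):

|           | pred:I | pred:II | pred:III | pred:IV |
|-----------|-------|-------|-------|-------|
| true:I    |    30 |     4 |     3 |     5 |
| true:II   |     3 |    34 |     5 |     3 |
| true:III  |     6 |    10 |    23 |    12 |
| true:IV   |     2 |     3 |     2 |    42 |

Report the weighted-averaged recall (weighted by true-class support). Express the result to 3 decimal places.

Per-class recall (TP/(TP+FN)):
  I: TP=30, FN=4+3+5=12 → 30/42 = 0.7143
  II: TP=34, FN=3+5+3=11 → 34/45 = 0.7556
  III: TP=23, FN=6+10+12=28 → 23/51 = 0.4510
  IV: TP=42, FN=2+3+2=7 → 42/49 = 0.8571
Weighted-recall = Σ (supportᵢ/N)·recallᵢ with N=187: (42/187)·0.7143 + (45/187)·0.7556 + (51/187)·0.4510 + (49/187)·0.8571 = 0.690

0.690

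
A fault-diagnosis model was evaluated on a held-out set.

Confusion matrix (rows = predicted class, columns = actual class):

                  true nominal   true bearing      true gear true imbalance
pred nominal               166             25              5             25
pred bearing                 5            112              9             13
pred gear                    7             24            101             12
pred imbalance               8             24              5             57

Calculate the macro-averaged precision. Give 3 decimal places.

0.716

Per-class precision (TP/(TP+FP)):
  nominal: TP=166, FP=25+5+25=55 → 166/221 = 0.7511
  bearing: TP=112, FP=5+9+13=27 → 112/139 = 0.8058
  gear: TP=101, FP=7+24+12=43 → 101/144 = 0.7014
  imbalance: TP=57, FP=8+24+5=37 → 57/94 = 0.6064
Macro-precision = mean = (0.7511 + 0.8058 + 0.7014 + 0.6064) / 4 = 0.716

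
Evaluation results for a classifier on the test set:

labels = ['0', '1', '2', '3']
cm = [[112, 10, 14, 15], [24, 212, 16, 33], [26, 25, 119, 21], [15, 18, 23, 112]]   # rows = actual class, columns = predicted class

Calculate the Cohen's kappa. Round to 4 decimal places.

0.5910

Observed agreement pₒ = trace/N = 555/795 = 0.69811
Expected agreement pₑ = Σ (rowᵢ·colᵢ)/N² = (151·177 + 285·265 + 191·172 + 168·181)/795² = 0.26188
κ = (pₒ − pₑ)/(1 − pₑ) = (0.69811 − 0.26188)/(1 − 0.26188) = 0.5910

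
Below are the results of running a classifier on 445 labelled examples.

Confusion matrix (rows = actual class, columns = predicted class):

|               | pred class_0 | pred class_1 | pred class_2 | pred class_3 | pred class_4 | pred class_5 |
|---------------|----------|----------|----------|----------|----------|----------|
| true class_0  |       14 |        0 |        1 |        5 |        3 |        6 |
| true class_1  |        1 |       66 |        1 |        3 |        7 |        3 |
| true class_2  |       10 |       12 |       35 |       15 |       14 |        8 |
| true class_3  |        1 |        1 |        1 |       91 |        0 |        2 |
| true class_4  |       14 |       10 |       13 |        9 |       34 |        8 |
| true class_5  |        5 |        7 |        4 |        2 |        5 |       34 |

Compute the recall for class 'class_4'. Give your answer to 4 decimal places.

One-vs-rest for 'class_4': TP = diagonal; FP = other classes predicted 'class_4'; FN = 'class_4' predicted as other.
recall = TP/(TP+FN).
class_4: TP=34, FN=14+10+13+9+8=54 → 34/88 = 0.38636

0.3864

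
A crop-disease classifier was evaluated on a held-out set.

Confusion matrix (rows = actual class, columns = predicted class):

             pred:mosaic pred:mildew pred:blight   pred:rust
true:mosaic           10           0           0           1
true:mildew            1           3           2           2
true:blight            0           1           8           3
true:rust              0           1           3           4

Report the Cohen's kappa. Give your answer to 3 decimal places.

0.514

Observed agreement pₒ = trace/N = 25/39 = 0.6410
Expected agreement pₑ = Σ (rowᵢ·colᵢ)/N² = (11·11 + 8·5 + 12·13 + 8·10)/39² = 0.2610
κ = (pₒ − pₑ)/(1 − pₑ) = (0.6410 − 0.2610)/(1 − 0.2610) = 0.514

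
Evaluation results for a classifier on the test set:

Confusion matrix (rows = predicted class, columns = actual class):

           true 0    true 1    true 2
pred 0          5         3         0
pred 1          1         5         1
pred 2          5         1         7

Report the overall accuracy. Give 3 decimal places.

0.607

Accuracy = trace / total = (5+5+7=17) / 28 = 17/28 = 0.607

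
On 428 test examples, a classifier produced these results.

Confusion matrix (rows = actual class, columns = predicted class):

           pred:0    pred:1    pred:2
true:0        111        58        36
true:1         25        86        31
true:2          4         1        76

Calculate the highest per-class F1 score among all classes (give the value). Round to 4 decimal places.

Per-class F1 score (2·TP/(2·TP+FP+FN)):
  0: TP=111, FP=25+4=29, FN=58+36=94 → 222/345 = 0.64348
  1: TP=86, FP=58+1=59, FN=25+31=56 → 172/287 = 0.59930
  2: TP=76, FP=36+31=67, FN=4+1=5 → 152/224 = 0.67857
Highest is class '2' with F1 score = 0.6786.

0.6786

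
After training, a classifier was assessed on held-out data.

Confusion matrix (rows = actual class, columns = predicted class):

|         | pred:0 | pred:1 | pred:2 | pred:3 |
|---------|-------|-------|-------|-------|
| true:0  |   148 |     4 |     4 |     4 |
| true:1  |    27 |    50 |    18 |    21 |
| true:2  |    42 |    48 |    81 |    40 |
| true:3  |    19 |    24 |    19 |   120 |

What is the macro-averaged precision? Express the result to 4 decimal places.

Per-class precision (TP/(TP+FP)):
  0: TP=148, FP=27+42+19=88 → 148/236 = 0.62712
  1: TP=50, FP=4+48+24=76 → 50/126 = 0.39683
  2: TP=81, FP=4+18+19=41 → 81/122 = 0.66393
  3: TP=120, FP=4+21+40=65 → 120/185 = 0.64865
Macro-precision = mean = (0.62712 + 0.39683 + 0.66393 + 0.64865) / 4 = 0.5841

0.5841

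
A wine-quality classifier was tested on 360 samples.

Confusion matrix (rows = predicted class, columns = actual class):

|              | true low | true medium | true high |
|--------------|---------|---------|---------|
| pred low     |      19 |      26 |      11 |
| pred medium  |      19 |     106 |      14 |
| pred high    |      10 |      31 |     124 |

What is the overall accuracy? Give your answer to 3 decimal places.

0.692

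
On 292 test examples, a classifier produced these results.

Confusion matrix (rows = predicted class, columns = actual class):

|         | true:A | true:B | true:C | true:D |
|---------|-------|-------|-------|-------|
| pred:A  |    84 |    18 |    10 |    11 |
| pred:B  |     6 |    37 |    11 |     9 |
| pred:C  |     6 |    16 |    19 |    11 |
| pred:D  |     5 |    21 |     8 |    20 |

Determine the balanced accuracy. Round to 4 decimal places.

0.5055

Balanced accuracy = mean of per-class recall.
  A: recall = 84/101 = 0.83168
  B: recall = 37/92 = 0.40217
  C: recall = 19/48 = 0.39583
  D: recall = 20/51 = 0.39216
Mean = (0.83168 + 0.40217 + 0.39583 + 0.39216) / 4 = 0.5055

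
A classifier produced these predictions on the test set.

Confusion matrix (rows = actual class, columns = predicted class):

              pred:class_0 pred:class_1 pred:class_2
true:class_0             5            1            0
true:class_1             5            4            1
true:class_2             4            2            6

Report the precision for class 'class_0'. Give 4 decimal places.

0.3571

Treat 'class_0' as positive and all other classes as negative.
precision = TP/(TP+FP).
class_0: TP=5, FP=5+4=9 → 5/14 = 0.35714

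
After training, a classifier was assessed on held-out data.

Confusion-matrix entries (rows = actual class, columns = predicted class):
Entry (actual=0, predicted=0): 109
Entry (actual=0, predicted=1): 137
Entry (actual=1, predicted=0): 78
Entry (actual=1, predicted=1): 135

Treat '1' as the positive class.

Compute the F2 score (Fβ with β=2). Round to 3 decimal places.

Fβ = (1+β²)·TP / ((1+β²)·TP + β²·FN + FP), with β²=4
= 5·135 / (5·135 + 4·78 + 137) = 0.601

0.601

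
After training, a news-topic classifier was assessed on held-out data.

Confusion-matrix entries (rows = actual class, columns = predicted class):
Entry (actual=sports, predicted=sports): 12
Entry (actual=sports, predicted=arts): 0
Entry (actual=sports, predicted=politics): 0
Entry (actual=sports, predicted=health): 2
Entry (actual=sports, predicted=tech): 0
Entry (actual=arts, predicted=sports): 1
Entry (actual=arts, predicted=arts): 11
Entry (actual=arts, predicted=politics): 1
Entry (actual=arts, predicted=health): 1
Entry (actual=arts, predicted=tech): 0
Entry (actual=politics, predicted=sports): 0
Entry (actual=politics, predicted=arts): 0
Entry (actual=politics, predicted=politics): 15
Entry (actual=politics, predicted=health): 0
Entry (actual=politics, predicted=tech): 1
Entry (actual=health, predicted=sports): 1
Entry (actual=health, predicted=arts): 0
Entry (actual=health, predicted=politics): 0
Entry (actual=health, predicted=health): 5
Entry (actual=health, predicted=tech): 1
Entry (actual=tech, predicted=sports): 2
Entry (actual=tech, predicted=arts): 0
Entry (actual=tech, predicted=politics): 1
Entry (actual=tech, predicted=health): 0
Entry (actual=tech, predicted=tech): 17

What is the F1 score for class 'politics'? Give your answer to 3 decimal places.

0.909

One-vs-rest for 'politics': TP = diagonal; FP = other classes predicted 'politics'; FN = 'politics' predicted as other.
F1 score = 2·TP/(2·TP+FP+FN).
politics: TP=15, FP=0+1+0+1=2, FN=0+0+0+1=1 → 30/33 = 0.9091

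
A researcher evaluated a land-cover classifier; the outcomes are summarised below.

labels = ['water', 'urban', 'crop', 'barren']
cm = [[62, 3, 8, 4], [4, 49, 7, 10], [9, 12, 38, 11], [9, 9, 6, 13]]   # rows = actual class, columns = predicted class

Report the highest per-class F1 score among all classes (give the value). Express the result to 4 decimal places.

Per-class F1 score (2·TP/(2·TP+FP+FN)):
  water: TP=62, FP=4+9+9=22, FN=3+8+4=15 → 124/161 = 0.77019
  urban: TP=49, FP=3+12+9=24, FN=4+7+10=21 → 98/143 = 0.68531
  crop: TP=38, FP=8+7+6=21, FN=9+12+11=32 → 76/129 = 0.58915
  barren: TP=13, FP=4+10+11=25, FN=9+9+6=24 → 26/75 = 0.34667
Highest is class 'water' with F1 score = 0.7702.

0.7702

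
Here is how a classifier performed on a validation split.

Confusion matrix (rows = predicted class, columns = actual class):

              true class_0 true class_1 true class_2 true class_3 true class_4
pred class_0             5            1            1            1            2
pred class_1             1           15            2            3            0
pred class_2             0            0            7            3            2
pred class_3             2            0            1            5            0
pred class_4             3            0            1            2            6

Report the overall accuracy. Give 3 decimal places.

Accuracy = trace / total = (5+15+7+5+6=38) / 63 = 38/63 = 0.603

0.603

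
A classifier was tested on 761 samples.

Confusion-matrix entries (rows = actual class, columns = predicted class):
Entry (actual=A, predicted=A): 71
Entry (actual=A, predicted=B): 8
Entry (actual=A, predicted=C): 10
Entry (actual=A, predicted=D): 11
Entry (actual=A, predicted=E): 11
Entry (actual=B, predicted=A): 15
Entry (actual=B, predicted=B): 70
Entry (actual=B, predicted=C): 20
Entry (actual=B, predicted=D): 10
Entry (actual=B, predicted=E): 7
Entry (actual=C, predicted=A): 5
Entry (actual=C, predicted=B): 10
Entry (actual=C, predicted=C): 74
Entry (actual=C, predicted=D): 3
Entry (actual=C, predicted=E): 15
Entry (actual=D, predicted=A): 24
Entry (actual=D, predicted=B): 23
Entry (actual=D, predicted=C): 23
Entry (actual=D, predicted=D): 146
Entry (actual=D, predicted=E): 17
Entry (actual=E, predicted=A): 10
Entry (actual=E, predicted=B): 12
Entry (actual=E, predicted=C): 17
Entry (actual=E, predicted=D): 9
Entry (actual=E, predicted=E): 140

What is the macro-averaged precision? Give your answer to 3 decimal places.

0.641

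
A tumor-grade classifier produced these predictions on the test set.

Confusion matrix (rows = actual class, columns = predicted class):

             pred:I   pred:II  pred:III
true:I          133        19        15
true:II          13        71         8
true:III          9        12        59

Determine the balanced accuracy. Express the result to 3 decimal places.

Balanced accuracy = mean of per-class recall.
  I: recall = 133/167 = 0.7964
  II: recall = 71/92 = 0.7717
  III: recall = 59/80 = 0.7375
Mean = (0.7964 + 0.7717 + 0.7375) / 3 = 0.769

0.769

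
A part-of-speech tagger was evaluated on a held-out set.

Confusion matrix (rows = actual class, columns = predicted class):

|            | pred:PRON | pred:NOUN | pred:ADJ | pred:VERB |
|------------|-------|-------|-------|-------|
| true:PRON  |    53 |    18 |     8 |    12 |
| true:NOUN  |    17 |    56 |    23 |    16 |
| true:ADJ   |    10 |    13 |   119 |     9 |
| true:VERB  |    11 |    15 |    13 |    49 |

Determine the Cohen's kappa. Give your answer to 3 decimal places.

0.492

Observed agreement pₒ = trace/N = 277/442 = 0.6267
Expected agreement pₑ = Σ (rowᵢ·colᵢ)/N² = (91·91 + 112·102 + 151·163 + 88·86)/442² = 0.2656
κ = (pₒ − pₑ)/(1 − pₑ) = (0.6267 − 0.2656)/(1 − 0.2656) = 0.492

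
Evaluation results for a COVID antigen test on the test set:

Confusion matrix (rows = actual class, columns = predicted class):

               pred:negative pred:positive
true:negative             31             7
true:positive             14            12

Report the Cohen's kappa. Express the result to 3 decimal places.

0.290

Observed agreement pₒ = trace/N = 43/64 = 0.6719
Expected agreement pₑ = Σ (rowᵢ·colᵢ)/N² = (38·45 + 26·19)/64² = 0.5381
κ = (pₒ − pₑ)/(1 − pₑ) = (0.6719 − 0.5381)/(1 − 0.5381) = 0.290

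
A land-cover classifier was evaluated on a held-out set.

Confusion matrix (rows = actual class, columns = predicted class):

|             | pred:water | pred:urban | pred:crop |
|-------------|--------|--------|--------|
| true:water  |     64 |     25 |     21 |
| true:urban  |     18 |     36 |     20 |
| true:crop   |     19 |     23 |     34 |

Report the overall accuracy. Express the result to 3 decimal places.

0.515

Accuracy = trace / total = (64+36+34=134) / 260 = 134/260 = 0.515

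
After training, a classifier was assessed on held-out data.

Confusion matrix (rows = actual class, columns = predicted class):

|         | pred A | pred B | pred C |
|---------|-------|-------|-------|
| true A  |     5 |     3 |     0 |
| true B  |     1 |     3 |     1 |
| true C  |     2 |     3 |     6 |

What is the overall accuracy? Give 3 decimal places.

0.583

Accuracy = trace / total = (5+3+6=14) / 24 = 14/24 = 0.583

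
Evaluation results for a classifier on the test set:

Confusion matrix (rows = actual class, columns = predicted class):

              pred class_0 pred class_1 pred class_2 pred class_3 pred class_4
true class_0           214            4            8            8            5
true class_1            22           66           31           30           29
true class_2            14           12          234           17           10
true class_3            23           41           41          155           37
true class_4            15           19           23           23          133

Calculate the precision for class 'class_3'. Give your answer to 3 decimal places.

0.665

Take TP from the diagonal, FP from the rest of the 'class_3' prediction marginal, FN from the rest of the 'class_3' actual marginal.
precision = TP/(TP+FP).
class_3: TP=155, FP=8+30+17+23=78 → 155/233 = 0.6652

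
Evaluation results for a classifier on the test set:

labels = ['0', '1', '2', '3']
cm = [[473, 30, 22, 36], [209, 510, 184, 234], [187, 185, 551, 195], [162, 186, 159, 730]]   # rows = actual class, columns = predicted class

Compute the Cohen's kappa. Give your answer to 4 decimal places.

Observed agreement pₒ = trace/N = 2264/4053 = 0.55860
Expected agreement pₑ = Σ (rowᵢ·colᵢ)/N² = (561·1031 + 1137·911 + 1118·916 + 1237·1195)/4053² = 0.25060
κ = (pₒ − pₑ)/(1 − pₑ) = (0.55860 − 0.25060)/(1 − 0.25060) = 0.4110

0.4110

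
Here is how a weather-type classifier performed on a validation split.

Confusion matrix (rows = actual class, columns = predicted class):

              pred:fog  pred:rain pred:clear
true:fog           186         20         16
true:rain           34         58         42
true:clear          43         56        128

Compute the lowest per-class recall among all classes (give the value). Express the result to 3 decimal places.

0.433

Per-class recall (TP/(TP+FN)):
  fog: TP=186, FN=20+16=36 → 186/222 = 0.8378
  rain: TP=58, FN=34+42=76 → 58/134 = 0.4328
  clear: TP=128, FN=43+56=99 → 128/227 = 0.5639
Lowest is class 'rain' with recall = 0.433.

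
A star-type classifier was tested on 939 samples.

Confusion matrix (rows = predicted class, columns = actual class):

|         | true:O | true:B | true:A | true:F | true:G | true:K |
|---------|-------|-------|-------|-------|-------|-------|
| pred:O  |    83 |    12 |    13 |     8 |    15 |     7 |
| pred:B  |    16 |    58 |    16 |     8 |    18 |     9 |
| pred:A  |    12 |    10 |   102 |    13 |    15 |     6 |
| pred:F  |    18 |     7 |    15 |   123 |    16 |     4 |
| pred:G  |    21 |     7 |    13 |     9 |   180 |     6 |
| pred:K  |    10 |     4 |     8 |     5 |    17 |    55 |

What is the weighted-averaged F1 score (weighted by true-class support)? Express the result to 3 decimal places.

Per-class F1 score (2·TP/(2·TP+FP+FN)):
  O: TP=83, FP=12+13+8+15+7=55, FN=16+12+18+21+10=77 → 166/298 = 0.5570
  B: TP=58, FP=16+16+8+18+9=67, FN=12+10+7+7+4=40 → 116/223 = 0.5202
  A: TP=102, FP=12+10+13+15+6=56, FN=13+16+15+13+8=65 → 204/325 = 0.6277
  F: TP=123, FP=18+7+15+16+4=60, FN=8+8+13+9+5=43 → 246/349 = 0.7049
  G: TP=180, FP=21+7+13+9+6=56, FN=15+18+15+16+17=81 → 360/497 = 0.7243
  K: TP=55, FP=10+4+8+5+17=44, FN=7+9+6+4+6=32 → 110/186 = 0.5914
Weighted-F1 score = Σ (supportᵢ/N)·F1 scoreᵢ with N=939: (160/939)·0.5570 + (98/939)·0.5202 + (167/939)·0.6277 + (166/939)·0.7049 + (261/939)·0.7243 + (87/939)·0.5914 = 0.642

0.642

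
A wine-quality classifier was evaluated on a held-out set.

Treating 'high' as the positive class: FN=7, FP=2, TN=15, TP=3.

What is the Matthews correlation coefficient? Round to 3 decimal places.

MCC = (TP·TN − FP·FN) / √((TP+FP)(TP+FN)(TN+FP)(TN+FN))
Numerator = 3·15 − 2·7 = 31
Denominator = √(5·10·17·22) = √18700 = 136.7479
MCC = 31 / 136.7479 = 0.227

0.227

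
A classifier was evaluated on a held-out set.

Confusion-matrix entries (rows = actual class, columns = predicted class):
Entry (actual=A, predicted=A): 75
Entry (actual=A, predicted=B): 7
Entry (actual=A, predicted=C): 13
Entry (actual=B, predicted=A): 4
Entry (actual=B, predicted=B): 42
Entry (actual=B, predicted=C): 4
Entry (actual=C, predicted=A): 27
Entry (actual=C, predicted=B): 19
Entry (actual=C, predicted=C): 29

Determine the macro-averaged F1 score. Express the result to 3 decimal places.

Per-class F1 score (2·TP/(2·TP+FP+FN)):
  A: TP=75, FP=4+27=31, FN=7+13=20 → 150/201 = 0.7463
  B: TP=42, FP=7+19=26, FN=4+4=8 → 84/118 = 0.7119
  C: TP=29, FP=13+4=17, FN=27+19=46 → 58/121 = 0.4793
Macro-F1 score = mean = (0.7463 + 0.7119 + 0.4793) / 3 = 0.646

0.646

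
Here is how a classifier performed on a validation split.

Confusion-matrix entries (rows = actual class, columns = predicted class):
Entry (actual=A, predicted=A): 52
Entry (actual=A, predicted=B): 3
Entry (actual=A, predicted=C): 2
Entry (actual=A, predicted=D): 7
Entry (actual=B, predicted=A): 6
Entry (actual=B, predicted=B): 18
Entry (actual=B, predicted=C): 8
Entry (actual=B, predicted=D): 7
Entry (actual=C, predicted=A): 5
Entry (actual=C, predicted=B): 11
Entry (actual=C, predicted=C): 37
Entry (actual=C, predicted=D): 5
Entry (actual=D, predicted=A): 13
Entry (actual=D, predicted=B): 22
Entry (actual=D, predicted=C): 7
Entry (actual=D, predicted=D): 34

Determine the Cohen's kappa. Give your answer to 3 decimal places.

Observed agreement pₒ = trace/N = 141/237 = 0.5949
Expected agreement pₑ = Σ (rowᵢ·colᵢ)/N² = (64·76 + 39·54 + 58·54 + 76·53)/237² = 0.2516
κ = (pₒ − pₑ)/(1 − pₑ) = (0.5949 − 0.2516)/(1 − 0.2516) = 0.459

0.459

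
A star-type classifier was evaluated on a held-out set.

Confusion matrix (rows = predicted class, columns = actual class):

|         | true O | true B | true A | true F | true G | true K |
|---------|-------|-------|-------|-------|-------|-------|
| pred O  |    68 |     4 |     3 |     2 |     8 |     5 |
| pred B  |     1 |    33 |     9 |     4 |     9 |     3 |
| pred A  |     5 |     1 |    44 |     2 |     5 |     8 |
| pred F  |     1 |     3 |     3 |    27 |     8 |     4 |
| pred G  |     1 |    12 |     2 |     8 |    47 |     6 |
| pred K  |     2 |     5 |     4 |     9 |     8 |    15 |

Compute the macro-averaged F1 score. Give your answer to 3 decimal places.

Per-class F1 score (2·TP/(2·TP+FP+FN)):
  O: TP=68, FP=4+3+2+8+5=22, FN=1+5+1+1+2=10 → 136/168 = 0.8095
  B: TP=33, FP=1+9+4+9+3=26, FN=4+1+3+12+5=25 → 66/117 = 0.5641
  A: TP=44, FP=5+1+2+5+8=21, FN=3+9+3+2+4=21 → 88/130 = 0.6769
  F: TP=27, FP=1+3+3+8+4=19, FN=2+4+2+8+9=25 → 54/98 = 0.5510
  G: TP=47, FP=1+12+2+8+6=29, FN=8+9+5+8+8=38 → 94/161 = 0.5839
  K: TP=15, FP=2+5+4+9+8=28, FN=5+3+8+4+6=26 → 30/84 = 0.3571
Macro-F1 score = mean = (0.8095 + 0.5641 + 0.6769 + 0.5510 + 0.5839 + 0.3571) / 6 = 0.590

0.590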